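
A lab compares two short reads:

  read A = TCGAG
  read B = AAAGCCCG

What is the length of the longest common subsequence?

Pick C at read A[2]=read B[7], G at read A[5]=read B[8]; all 2 bases appear in both, in order, and the DP table's final entry dp[5][8] is also 2, so no common subsequence is longer.

2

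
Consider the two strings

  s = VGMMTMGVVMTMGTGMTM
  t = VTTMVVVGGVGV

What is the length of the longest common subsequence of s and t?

One common subsequence of length 7: V [1,1]; then T [5,3]; then M [6,4]; then V [8,6]; then V [9,7]; then G [13,9]; then G [15,11]. The LCS DP gives dp[18][12] = 7, so this is optimal.

7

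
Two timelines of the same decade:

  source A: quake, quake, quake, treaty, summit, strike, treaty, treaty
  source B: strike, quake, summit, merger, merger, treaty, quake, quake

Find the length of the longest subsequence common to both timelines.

Pick quake [1,2], quake [2,7], quake [3,8]; all 3 events appear in both, in order. The LCS DP gives dp[8][8] = 3, so this is optimal.

3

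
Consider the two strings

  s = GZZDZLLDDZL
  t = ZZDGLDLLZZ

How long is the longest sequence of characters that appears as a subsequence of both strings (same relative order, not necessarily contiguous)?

Pick Z at s[2]=t[1]; then Z at s[3]=t[2]; then D at s[4]=t[6]; then L at s[6]=t[7]; then L at s[7]=t[8]; then Z at s[10]=t[10]; all 6 characters appear in both, in order. Since dp[11][10] = 6, nothing longer is possible.

6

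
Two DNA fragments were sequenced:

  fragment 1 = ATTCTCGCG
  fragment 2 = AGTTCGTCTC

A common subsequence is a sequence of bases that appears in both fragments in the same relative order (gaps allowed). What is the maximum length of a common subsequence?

7

Let dp[i][j] be the LCS length of the first i bases of fragment 1 and the first j bases of fragment 2. dp[i][j] = dp[i-1][j-1]+1 when the i-th and j-th bases match, else max(dp[i-1][j], dp[i][j-1]).
    ·  A  G  T  T  C  G  T  C  T  C
 ·  0  0  0  0  0  0  0  0  0  0  0
 A  0  1  1  1  1  1  1  1  1  1  1
 T  0  1  1  2  2  2  2  2  2  2  2
 T  0  1  1  2  3  3  3  3  3  3  3
 C  0  1  1  2  3  4  4  4  4  4  4
 T  0  1  1  2  3  4  4  5  5  5  5
 C  0  1  1  2  3  4  4  5  6  6  6
 G  0  1  2  2  3  4  5  5  6  6  6
 C  0  1  2  2  3  4  5  5  6  6  7
 G  0  1  2  2  3  4  5  5  6  6  7
dp[9][10] = 7. One LCS (by backtracking along matches): ATTCTCC.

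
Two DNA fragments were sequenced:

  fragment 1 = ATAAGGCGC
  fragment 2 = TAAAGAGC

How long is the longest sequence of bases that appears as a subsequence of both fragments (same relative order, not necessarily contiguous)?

Taking A at fragment 1[1]=fragment 2[2]; then A at fragment 1[3]=fragment 2[3]; then A at fragment 1[4]=fragment 2[4]; then G at fragment 1[5]=fragment 2[5]; then G at fragment 1[8]=fragment 2[7]; then C at fragment 1[9]=fragment 2[8] gives a common subsequence of length 6. Since dp[9][8] = 6, nothing longer is possible.

6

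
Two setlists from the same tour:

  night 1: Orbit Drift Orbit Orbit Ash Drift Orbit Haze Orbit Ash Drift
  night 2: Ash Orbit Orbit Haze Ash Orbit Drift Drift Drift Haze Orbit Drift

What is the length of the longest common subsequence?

Taking Orbit (night 1 #1, night 2 #2), then Orbit (night 1 #3, night 2 #3), then Orbit (night 1 #4, night 2 #6), then Drift (night 1 #6, night 2 #9), then Haze (night 1 #8, night 2 #10), then Orbit (night 1 #9, night 2 #11), then Drift (night 1 #11, night 2 #12) gives a common subsequence of length 7, and the DP table's final entry dp[11][12] is also 7, so no common subsequence is longer.

7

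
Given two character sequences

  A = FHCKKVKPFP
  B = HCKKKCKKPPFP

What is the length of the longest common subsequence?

Match H (A #2, B #1), C (A #3, B #2), K (A #4, B #5), K (A #5, B #7), K (A #7, B #8), P (A #8, B #10), F (A #9, B #11), P (A #10, B #12) — 8 characters in the same relative order in both. Since dp[10][12] = 8, nothing longer is possible.

8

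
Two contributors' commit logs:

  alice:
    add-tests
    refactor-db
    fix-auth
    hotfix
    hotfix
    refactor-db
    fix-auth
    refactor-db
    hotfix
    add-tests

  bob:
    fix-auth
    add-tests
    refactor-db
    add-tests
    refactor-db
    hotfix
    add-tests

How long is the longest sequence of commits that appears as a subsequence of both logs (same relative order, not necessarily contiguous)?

One common subsequence of length 5: add-tests (alice #1, bob #2), then refactor-db (alice #2, bob #3), then refactor-db (alice #8, bob #5), then hotfix (alice #9, bob #6), then add-tests (alice #10, bob #7). dp[10][7] = 5 confirms this is the maximum.

5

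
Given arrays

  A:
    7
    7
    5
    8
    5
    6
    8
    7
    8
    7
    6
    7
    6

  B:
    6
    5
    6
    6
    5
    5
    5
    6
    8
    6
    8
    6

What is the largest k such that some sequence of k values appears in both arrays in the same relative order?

6

Match 5 [3,6], then 5 [5,7], then 6 [6,8], then 8 [7,9], then 8 [9,11], then 6 [13,12] — 6 values in the same relative order in both. The LCS DP gives dp[13][12] = 6, so this is optimal.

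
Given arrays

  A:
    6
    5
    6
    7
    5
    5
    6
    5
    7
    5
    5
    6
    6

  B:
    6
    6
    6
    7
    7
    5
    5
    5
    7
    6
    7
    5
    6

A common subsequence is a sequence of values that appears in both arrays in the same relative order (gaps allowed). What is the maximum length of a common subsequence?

9

Taking 6 (A #1, B #2); then 6 (A #3, B #3); then 7 (A #4, B #5); then 5 (A #5, B #7); then 5 (A #6, B #8); then 6 (A #7, B #10); then 7 (A #9, B #11); then 5 (A #11, B #12); then 6 (A #13, B #13) gives a common subsequence of length 9. dp[13][13] = 9 confirms this is the maximum.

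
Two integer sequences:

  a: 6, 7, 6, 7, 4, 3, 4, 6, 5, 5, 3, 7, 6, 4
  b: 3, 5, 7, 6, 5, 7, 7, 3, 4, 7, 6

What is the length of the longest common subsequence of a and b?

7

Match 6 at a[1]=b[4], 7 at a[2]=b[6], 7 at a[4]=b[7], 3 at a[6]=b[8], 4 at a[7]=b[9], 7 at a[12]=b[10], 6 at a[13]=b[11] — 7 values in the same relative order in both. Since dp[14][11] = 7, nothing longer is possible.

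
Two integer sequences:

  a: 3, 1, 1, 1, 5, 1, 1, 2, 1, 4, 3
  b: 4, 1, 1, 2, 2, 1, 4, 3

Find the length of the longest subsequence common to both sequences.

6

Let dp[i][j] be the LCS length of the first i values of a and the first j values of b. dp[i][j] = dp[i-1][j-1]+1 when the i-th and j-th values match, else max(dp[i-1][j], dp[i][j-1]).
    ·  4  1  1  2  2  1  4  3
 ·  0  0  0  0  0  0  0  0  0
 3  0  0  0  0  0  0  0  0  1
 1  0  0  1  1  1  1  1  1  1
 1  0  0  1  2  2  2  2  2  2
 1  0  0  1  2  2  2  3  3  3
 5  0  0  1  2  2  2  3  3  3
 1  0  0  1  2  2  2  3  3  3
 1  0  0  1  2  2  2  3  3  3
 2  0  0  1  2  3  3  3  3  3
 1  0  0  1  2  3  3  4  4  4
 4  0  1  1  2  3  3  4  5  5
 3  0  1  1  2  3  3  4  5  6
dp[11][8] = 6. One LCS (by backtracking along matches): 1, 1, 2, 1, 4, 3.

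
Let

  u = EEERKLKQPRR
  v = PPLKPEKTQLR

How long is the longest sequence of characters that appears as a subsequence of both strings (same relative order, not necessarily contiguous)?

4

Taking E at u[3]=v[6] → K at u[5]=v[7] → L at u[6]=v[10] → R at u[11]=v[11] gives a common subsequence of length 4. dp[11][11] = 4 confirms this is the maximum.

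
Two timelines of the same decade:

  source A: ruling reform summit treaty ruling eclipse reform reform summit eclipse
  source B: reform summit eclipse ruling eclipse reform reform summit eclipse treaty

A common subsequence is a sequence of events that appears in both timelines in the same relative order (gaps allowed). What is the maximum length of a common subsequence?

8

One common subsequence of length 8: reform (source A #2, source B #1) → summit (source A #3, source B #2) → ruling (source A #5, source B #4) → eclipse (source A #6, source B #5) → reform (source A #7, source B #6) → reform (source A #8, source B #7) → summit (source A #9, source B #8) → eclipse (source A #10, source B #9), and the DP table's final entry dp[10][10] is also 8, so no common subsequence is longer.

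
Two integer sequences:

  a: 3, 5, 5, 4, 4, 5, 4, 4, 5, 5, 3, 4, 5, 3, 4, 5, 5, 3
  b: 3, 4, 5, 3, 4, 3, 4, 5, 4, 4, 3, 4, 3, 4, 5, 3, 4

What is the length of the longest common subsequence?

Match 3 at a[1]=b[1], 5 at a[2]=b[3], 4 at a[4]=b[5], 4 at a[5]=b[7], 5 at a[6]=b[8], 4 at a[7]=b[9], 4 at a[8]=b[10], 3 at a[11]=b[11], 4 at a[12]=b[12], 3 at a[14]=b[13], 4 at a[15]=b[14], 5 at a[17]=b[15], 3 at a[18]=b[16] — 13 values in the same relative order in both. dp[18][17] = 13 confirms this is the maximum.

13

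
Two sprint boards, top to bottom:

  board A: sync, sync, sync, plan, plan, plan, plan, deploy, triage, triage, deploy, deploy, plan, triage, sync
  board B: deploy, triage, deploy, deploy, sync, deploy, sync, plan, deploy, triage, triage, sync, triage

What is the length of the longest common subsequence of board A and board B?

7

One common subsequence of length 7: sync at board A[1]=board B[5] → sync at board A[3]=board B[7] → plan at board A[7]=board B[8] → deploy at board A[8]=board B[9] → triage at board A[9]=board B[10] → triage at board A[10]=board B[11] → triage at board A[14]=board B[13]. The LCS DP gives dp[15][13] = 7, so this is optimal.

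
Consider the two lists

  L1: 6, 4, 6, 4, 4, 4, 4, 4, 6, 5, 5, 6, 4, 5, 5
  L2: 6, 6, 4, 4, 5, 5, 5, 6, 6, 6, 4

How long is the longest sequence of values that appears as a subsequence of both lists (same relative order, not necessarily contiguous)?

Pick 6 at L1[1]=L2[1], 6 at L1[3]=L2[2], 4 at L1[4]=L2[3], 4 at L1[5]=L2[4], 5 at L1[10]=L2[6], 5 at L1[11]=L2[7], 6 at L1[12]=L2[10], 4 at L1[13]=L2[11]; all 8 values appear in both, in order, and the DP table's final entry dp[15][11] is also 8, so no common subsequence is longer.

8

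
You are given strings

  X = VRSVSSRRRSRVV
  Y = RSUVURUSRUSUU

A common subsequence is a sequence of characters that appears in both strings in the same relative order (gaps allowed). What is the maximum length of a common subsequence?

Match R at X[2]=Y[1], S at X[3]=Y[2], V at X[4]=Y[4], S at X[6]=Y[8], R at X[7]=Y[9], S at X[10]=Y[11] — 6 characters in the same relative order in both. Since dp[13][13] = 6, nothing longer is possible.

6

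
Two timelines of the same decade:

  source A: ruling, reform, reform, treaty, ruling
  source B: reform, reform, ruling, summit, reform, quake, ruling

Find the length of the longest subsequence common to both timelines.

One common subsequence of length 3: ruling at source A[1]=source B[3] → reform at source A[2]=source B[5] → ruling at source A[5]=source B[7]. Since dp[5][7] = 3, nothing longer is possible.

3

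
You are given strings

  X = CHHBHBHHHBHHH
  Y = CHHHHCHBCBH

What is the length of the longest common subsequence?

Match C (X #1, Y #1); then H (X #2, Y #2); then H (X #3, Y #3); then H (X #5, Y #4); then H (X #7, Y #5); then H (X #8, Y #7); then B (X #10, Y #10); then H (X #13, Y #11) — 8 characters in the same relative order in both. dp[13][11] = 8 confirms this is the maximum.

8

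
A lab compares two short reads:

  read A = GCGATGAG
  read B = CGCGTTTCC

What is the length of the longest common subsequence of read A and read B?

4

Let dp[i][j] be the LCS length of the first i bases of read A and the first j bases of read B. dp[i][j] = dp[i-1][j-1]+1 when the i-th and j-th bases match, else max(dp[i-1][j], dp[i][j-1]).
    ·  C  G  C  G  T  T  T  C  C
 ·  0  0  0  0  0  0  0  0  0  0
 G  0  0  1  1  1  1  1  1  1  1
 C  0  1  1  2  2  2  2  2  2  2
 G  0  1  2  2  3  3  3  3  3  3
 A  0  1  2  2  3  3  3  3  3  3
 T  0  1  2  2  3  4  4  4  4  4
 G  0  1  2  2  3  4  4  4  4  4
 A  0  1  2  2  3  4  4  4  4  4
 G  0  1  2  2  3  4  4  4  4  4
dp[8][9] = 4. One LCS (by backtracking along matches): GCGT.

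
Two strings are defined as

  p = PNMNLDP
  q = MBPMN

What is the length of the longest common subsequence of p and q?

One common subsequence of length 3: P (p #1, q #3), M (p #3, q #4), N (p #4, q #5). Since dp[7][5] = 3, nothing longer is possible.

3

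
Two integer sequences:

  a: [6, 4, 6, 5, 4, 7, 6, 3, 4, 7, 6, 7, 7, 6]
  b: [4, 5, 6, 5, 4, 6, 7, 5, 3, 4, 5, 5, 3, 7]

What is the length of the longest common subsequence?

Match 4 at a[2]=b[1]; then 6 at a[3]=b[3]; then 5 at a[4]=b[4]; then 4 at a[5]=b[5]; then 7 at a[6]=b[7]; then 3 at a[8]=b[9]; then 4 at a[9]=b[10]; then 7 at a[13]=b[14] — 8 values in the same relative order in both. The LCS DP gives dp[14][14] = 8, so this is optimal.

8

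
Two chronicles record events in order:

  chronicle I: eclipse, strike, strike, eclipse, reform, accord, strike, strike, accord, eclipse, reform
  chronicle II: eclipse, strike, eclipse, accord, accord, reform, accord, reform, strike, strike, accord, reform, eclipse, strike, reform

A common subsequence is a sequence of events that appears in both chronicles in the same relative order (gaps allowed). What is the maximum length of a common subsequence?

Match eclipse at chronicle I[1]=chronicle II[1]; then strike at chronicle I[3]=chronicle II[2]; then eclipse at chronicle I[4]=chronicle II[3]; then reform at chronicle I[5]=chronicle II[6]; then accord at chronicle I[6]=chronicle II[7]; then strike at chronicle I[7]=chronicle II[9]; then strike at chronicle I[8]=chronicle II[10]; then accord at chronicle I[9]=chronicle II[11]; then eclipse at chronicle I[10]=chronicle II[13]; then reform at chronicle I[11]=chronicle II[15] — 10 events in the same relative order in both, and the DP table's final entry dp[11][15] is also 10, so no common subsequence is longer.

10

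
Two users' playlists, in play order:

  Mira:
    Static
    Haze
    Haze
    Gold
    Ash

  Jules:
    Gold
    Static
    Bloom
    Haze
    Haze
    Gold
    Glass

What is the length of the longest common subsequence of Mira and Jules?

4

One common subsequence of length 4: Static (Mira #1, Jules #2) → Haze (Mira #2, Jules #4) → Haze (Mira #3, Jules #5) → Gold (Mira #4, Jules #6), and the DP table's final entry dp[5][7] is also 4, so no common subsequence is longer.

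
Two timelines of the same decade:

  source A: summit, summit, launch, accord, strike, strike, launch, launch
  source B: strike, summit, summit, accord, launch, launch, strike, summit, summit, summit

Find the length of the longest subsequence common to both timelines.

Taking summit at source A[1]=source B[2] → summit at source A[2]=source B[3] → accord at source A[4]=source B[4] → launch at source A[7]=source B[5] → launch at source A[8]=source B[6] gives a common subsequence of length 5. Since dp[8][10] = 5, nothing longer is possible.

5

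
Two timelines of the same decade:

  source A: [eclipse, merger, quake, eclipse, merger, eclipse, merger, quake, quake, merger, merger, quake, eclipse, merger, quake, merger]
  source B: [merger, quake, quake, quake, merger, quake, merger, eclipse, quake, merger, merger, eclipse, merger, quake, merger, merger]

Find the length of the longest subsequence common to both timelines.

11

One common subsequence of length 11: merger (source A #2, source B #5) → quake (source A #3, source B #6) → merger (source A #5, source B #7) → eclipse (source A #6, source B #8) → quake (source A #9, source B #9) → merger (source A #10, source B #10) → merger (source A #11, source B #11) → eclipse (source A #13, source B #12) → merger (source A #14, source B #13) → quake (source A #15, source B #14) → merger (source A #16, source B #16). The LCS DP gives dp[16][16] = 11, so this is optimal.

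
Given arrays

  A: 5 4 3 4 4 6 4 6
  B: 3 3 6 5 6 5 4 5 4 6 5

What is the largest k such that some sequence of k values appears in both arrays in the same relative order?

Let dp[i][j] be the LCS length of the first i values of A and the first j values of B. dp[i][j] = dp[i-1][j-1]+1 when the i-th and j-th values match, else max(dp[i-1][j], dp[i][j-1]).
    ·  3  3  6  5  6  5  4  5  4  6  5
 ·  0  0  0  0  0  0  0  0  0  0  0  0
 5  0  0  0  0  1  1  1  1  1  1  1  1
 4  0  0  0  0  1  1  1  2  2  2  2  2
 3  0  1  1  1  1  1  1  2  2  2  2  2
 4  0  1  1  1  1  1  1  2  2  3  3  3
 4  0  1  1  1  1  1  1  2  2  3  3  3
 6  0  1  1  2  2  2  2  2  2  3  4  4
 4  0  1  1  2  2  2  2  3  3  3  4  4
 6  0  1  1  2  2  3  3  3  3  3  4  4
dp[8][11] = 4. One LCS (by backtracking along matches): 5, 4, 4, 6.

4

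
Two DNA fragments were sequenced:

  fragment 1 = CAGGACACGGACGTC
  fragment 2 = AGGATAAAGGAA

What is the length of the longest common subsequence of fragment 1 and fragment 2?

8

Taking A at fragment 1[2]=fragment 2[1], G at fragment 1[3]=fragment 2[2], G at fragment 1[4]=fragment 2[3], A at fragment 1[5]=fragment 2[7], A at fragment 1[7]=fragment 2[8], G at fragment 1[9]=fragment 2[9], G at fragment 1[10]=fragment 2[10], A at fragment 1[11]=fragment 2[12] gives a common subsequence of length 8, and the DP table's final entry dp[15][12] is also 8, so no common subsequence is longer.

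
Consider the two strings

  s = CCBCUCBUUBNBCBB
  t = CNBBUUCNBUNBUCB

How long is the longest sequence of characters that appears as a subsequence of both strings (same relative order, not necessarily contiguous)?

10

Match C at s[1]=t[1], then B at s[3]=t[4], then U at s[5]=t[6], then C at s[6]=t[7], then B at s[7]=t[9], then U at s[9]=t[10], then N at s[11]=t[11], then B at s[12]=t[12], then C at s[13]=t[14], then B at s[15]=t[15] — 10 characters in the same relative order in both. Since dp[15][15] = 10, nothing longer is possible.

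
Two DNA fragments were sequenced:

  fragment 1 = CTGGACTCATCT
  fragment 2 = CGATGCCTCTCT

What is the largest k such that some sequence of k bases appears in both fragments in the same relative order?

One common subsequence of length 9: C [1,1] → T [2,4] → G [3,5] → C [6,7] → T [7,8] → C [8,9] → T [10,10] → C [11,11] → T [12,12]. Since dp[12][12] = 9, nothing longer is possible.

9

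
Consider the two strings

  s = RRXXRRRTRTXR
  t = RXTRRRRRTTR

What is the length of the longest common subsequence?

8

Let dp[i][j] be the LCS length of the first i characters of s and the first j characters of t. dp[i][j] = dp[i-1][j-1]+1 when the i-th and j-th characters match, else max(dp[i-1][j], dp[i][j-1]).
    ·  R  X  T  R  R  R  R  R  T  T  R
 ·  0  0  0  0  0  0  0  0  0  0  0  0
 R  0  1  1  1  1  1  1  1  1  1  1  1
 R  0  1  1  1  2  2  2  2  2  2  2  2
 X  0  1  2  2  2  2  2  2  2  2  2  2
 X  0  1  2  2  2  2  2  2  2  2  2  2
 R  0  1  2  2  3  3  3  3  3  3  3  3
 R  0  1  2  2  3  4  4  4  4  4  4  4
 R  0  1  2  2  3  4  5  5  5  5  5  5
 T  0  1  2  3  3  4  5  5  5  6  6  6
 R  0  1  2  3  4  4  5  6  6  6  6  7
 T  0  1  2  3  4  4  5  6  6  7  7  7
 X  0  1  2  3  4  4  5  6  6  7  7  7
 R  0  1  2  3  4  5  5  6  7  7  7  8
dp[12][11] = 8. One LCS (by backtracking along matches): RRRRRTTR.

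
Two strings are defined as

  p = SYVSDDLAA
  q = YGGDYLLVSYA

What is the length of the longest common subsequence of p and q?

Taking Y (p #2, q #5) → V (p #3, q #8) → S (p #4, q #9) → A (p #9, q #11) gives a common subsequence of length 4. dp[9][11] = 4 confirms this is the maximum.

4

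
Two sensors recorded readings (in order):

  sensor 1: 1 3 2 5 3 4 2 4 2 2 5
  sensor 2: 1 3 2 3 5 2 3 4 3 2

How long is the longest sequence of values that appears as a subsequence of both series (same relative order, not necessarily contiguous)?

7

One common subsequence of length 7: 1 [1,1]; then 3 [2,2]; then 2 [3,3]; then 5 [4,5]; then 3 [5,7]; then 4 [6,8]; then 2 [10,10]. The LCS DP gives dp[11][10] = 7, so this is optimal.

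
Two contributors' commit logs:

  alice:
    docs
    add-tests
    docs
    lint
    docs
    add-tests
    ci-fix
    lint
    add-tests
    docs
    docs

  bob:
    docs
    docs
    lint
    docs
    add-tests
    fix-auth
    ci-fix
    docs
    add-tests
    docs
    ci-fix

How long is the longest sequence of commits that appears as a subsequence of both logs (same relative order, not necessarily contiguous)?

Taking docs (alice #1, bob #1), then docs (alice #3, bob #2), then lint (alice #4, bob #3), then docs (alice #5, bob #4), then add-tests (alice #6, bob #5), then ci-fix (alice #7, bob #7), then add-tests (alice #9, bob #9), then docs (alice #10, bob #10) gives a common subsequence of length 8. The LCS DP gives dp[11][11] = 8, so this is optimal.

8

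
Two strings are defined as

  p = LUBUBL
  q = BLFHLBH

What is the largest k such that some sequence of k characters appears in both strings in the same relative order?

2

Match L [1,5]; then B [3,6] — 2 characters in the same relative order in both. The LCS DP gives dp[6][7] = 2, so this is optimal.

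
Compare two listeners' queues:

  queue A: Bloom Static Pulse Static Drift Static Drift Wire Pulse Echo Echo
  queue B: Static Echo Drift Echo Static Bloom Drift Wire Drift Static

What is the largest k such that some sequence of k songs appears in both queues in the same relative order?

5

Taking Static (queue A #2, queue B #1), then Drift (queue A #5, queue B #3), then Static (queue A #6, queue B #5), then Drift (queue A #7, queue B #7), then Wire (queue A #8, queue B #8) gives a common subsequence of length 5, and the DP table's final entry dp[11][10] is also 5, so no common subsequence is longer.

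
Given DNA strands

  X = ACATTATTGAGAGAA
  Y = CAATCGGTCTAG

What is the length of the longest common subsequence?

Pick C (X #2, Y #1), then A (X #3, Y #2), then A (X #6, Y #3), then T (X #7, Y #4), then G (X #9, Y #6), then G (X #11, Y #7), then A (X #12, Y #11), then G (X #13, Y #12); all 8 bases appear in both, in order. Since dp[15][12] = 8, nothing longer is possible.

8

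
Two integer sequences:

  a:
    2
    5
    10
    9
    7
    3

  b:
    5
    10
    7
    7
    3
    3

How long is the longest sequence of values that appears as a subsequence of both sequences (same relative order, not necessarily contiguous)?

4

Let dp[i][j] be the LCS length of the first i values of a and the first j values of b. dp[i][j] = dp[i-1][j-1]+1 when the i-th and j-th values match, else max(dp[i-1][j], dp[i][j-1]).
    ·  5 10  7  7  3  3
 ·  0  0  0  0  0  0  0
 2  0  0  0  0  0  0  0
 5  0  1  1  1  1  1  1
10  0  1  2  2  2  2  2
 9  0  1  2  2  2  2  2
 7  0  1  2  3  3  3  3
 3  0  1  2  3  3  4  4
dp[6][6] = 4. One LCS (by backtracking along matches): 5, 10, 7, 3.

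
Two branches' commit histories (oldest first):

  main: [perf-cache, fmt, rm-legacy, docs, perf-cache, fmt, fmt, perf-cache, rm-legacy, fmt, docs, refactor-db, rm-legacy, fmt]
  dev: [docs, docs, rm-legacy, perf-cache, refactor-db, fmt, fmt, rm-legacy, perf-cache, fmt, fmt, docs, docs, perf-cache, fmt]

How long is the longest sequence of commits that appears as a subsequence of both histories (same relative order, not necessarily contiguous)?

Pick perf-cache [1,4]; then fmt [2,7]; then rm-legacy [3,8]; then perf-cache [5,9]; then fmt [6,10]; then fmt [7,11]; then perf-cache [8,14]; then fmt [14,15]; all 8 commits appear in both, in order, and the DP table's final entry dp[14][15] is also 8, so no common subsequence is longer.

8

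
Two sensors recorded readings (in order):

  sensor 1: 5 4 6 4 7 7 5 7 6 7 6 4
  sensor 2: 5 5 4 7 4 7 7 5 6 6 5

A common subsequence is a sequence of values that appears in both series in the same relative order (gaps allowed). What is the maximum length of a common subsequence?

8

Pick 5 (sensor 1 #1, sensor 2 #2), then 4 (sensor 1 #2, sensor 2 #3), then 4 (sensor 1 #4, sensor 2 #5), then 7 (sensor 1 #5, sensor 2 #6), then 7 (sensor 1 #6, sensor 2 #7), then 5 (sensor 1 #7, sensor 2 #8), then 6 (sensor 1 #9, sensor 2 #9), then 6 (sensor 1 #11, sensor 2 #10); all 8 values appear in both, in order, and the DP table's final entry dp[12][11] is also 8, so no common subsequence is longer.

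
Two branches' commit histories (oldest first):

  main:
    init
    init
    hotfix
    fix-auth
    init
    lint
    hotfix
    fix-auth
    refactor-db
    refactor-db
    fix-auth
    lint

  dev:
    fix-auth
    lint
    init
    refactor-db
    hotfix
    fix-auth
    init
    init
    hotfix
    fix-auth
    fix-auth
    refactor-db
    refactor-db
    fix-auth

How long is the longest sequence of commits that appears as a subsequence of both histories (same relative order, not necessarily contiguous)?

9

Match init at main[1]=dev[3] → hotfix at main[3]=dev[5] → fix-auth at main[4]=dev[6] → init at main[5]=dev[8] → hotfix at main[7]=dev[9] → fix-auth at main[8]=dev[11] → refactor-db at main[9]=dev[12] → refactor-db at main[10]=dev[13] → fix-auth at main[11]=dev[14] — 9 commits in the same relative order in both. dp[12][14] = 9 confirms this is the maximum.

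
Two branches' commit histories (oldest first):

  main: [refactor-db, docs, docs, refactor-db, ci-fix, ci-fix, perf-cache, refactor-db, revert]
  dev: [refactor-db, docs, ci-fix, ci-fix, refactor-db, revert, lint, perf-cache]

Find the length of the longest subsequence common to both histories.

One common subsequence of length 6: refactor-db (main #1, dev #1), then docs (main #3, dev #2), then ci-fix (main #5, dev #3), then ci-fix (main #6, dev #4), then refactor-db (main #8, dev #5), then revert (main #9, dev #6). dp[9][8] = 6 confirms this is the maximum.

6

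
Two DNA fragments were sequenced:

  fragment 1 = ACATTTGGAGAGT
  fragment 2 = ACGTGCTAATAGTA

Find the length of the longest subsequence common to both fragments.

Taking A [1,1] → C [2,2] → T [4,4] → T [5,7] → T [6,10] → A [9,11] → G [10,12] → A [11,14] gives a common subsequence of length 8, and the DP table's final entry dp[13][14] is also 8, so no common subsequence is longer.

8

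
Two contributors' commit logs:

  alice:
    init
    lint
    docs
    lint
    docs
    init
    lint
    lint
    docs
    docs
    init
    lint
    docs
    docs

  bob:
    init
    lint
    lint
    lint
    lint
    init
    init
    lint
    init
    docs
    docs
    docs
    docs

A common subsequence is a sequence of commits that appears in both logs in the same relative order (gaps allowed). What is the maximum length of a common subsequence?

Match init (alice #1, bob #1), lint (alice #2, bob #4), lint (alice #4, bob #5), init (alice #6, bob #7), lint (alice #7, bob #8), docs (alice #9, bob #10), docs (alice #10, bob #11), docs (alice #13, bob #12), docs (alice #14, bob #13) — 9 commits in the same relative order in both. The LCS DP gives dp[14][13] = 9, so this is optimal.

9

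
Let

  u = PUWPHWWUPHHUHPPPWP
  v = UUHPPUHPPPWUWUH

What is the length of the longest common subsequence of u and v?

9

Match U (u #2, v #2); then P (u #4, v #4); then P (u #9, v #5); then U (u #12, v #6); then H (u #13, v #7); then P (u #14, v #8); then P (u #15, v #9); then P (u #16, v #10); then W (u #17, v #13) — 9 characters in the same relative order in both. dp[18][15] = 9 confirms this is the maximum.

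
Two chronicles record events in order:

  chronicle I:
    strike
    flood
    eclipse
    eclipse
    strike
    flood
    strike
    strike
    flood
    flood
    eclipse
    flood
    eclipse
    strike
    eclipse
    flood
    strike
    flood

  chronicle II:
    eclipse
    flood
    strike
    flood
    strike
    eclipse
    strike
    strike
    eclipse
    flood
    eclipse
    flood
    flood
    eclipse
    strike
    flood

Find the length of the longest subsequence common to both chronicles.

11

Match strike [1,3]; then flood [2,4]; then eclipse [4,6]; then strike [5,7]; then strike [7,8]; then flood [9,10]; then flood [10,12]; then flood [12,13]; then eclipse [15,14]; then strike [17,15]; then flood [18,16] — 11 events in the same relative order in both. dp[18][16] = 11 confirms this is the maximum.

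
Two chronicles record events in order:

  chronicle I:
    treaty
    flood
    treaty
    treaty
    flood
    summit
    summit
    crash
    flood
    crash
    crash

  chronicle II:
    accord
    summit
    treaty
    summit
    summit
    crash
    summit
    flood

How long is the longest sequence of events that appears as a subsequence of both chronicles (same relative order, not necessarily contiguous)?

Taking treaty at chronicle I[4]=chronicle II[3]; then summit at chronicle I[6]=chronicle II[4]; then summit at chronicle I[7]=chronicle II[5]; then crash at chronicle I[8]=chronicle II[6]; then flood at chronicle I[9]=chronicle II[8] gives a common subsequence of length 5. The LCS DP gives dp[11][8] = 5, so this is optimal.

5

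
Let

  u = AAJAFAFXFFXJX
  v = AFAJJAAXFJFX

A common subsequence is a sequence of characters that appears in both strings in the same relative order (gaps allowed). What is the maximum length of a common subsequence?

Pick A [1,1]; then A [2,3]; then J [3,5]; then A [4,6]; then A [6,7]; then X [8,8]; then F [9,9]; then F [10,11]; then X [13,12]; all 9 characters appear in both, in order. The LCS DP gives dp[13][12] = 9, so this is optimal.

9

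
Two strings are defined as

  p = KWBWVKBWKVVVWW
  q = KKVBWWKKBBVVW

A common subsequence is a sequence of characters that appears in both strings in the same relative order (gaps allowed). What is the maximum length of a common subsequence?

8

Taking K (p #1, q #2), then W (p #2, q #5), then W (p #4, q #6), then K (p #6, q #8), then B (p #7, q #10), then V (p #11, q #11), then V (p #12, q #12), then W (p #14, q #13) gives a common subsequence of length 8. Since dp[14][13] = 8, nothing longer is possible.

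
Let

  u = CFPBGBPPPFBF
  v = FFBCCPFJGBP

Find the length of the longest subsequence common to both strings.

Pick C at u[1]=v[5], F at u[2]=v[7], G at u[5]=v[9], B at u[6]=v[10], P at u[9]=v[11]; all 5 characters appear in both, in order. Since dp[12][11] = 5, nothing longer is possible.

5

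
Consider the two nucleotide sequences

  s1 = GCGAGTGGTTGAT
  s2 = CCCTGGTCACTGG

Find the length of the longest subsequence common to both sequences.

7

Pick C at s1[2]=s2[3] → T at s1[6]=s2[4] → G at s1[7]=s2[5] → G at s1[8]=s2[6] → T at s1[9]=s2[7] → T at s1[10]=s2[11] → G at s1[11]=s2[13]; all 7 bases appear in both, in order. The LCS DP gives dp[13][13] = 7, so this is optimal.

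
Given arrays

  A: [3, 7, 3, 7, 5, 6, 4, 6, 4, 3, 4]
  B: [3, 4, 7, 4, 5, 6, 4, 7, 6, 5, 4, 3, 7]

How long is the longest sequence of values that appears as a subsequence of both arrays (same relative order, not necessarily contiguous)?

Let dp[i][j] be the LCS length of the first i values of A and the first j values of B. dp[i][j] = dp[i-1][j-1]+1 when the i-th and j-th values match, else max(dp[i-1][j], dp[i][j-1]).
    ·  3  4  7  4  5  6  4  7  6  5  4  3  7
 ·  0  0  0  0  0  0  0  0  0  0  0  0  0  0
 3  0  1  1  1  1  1  1  1  1  1  1  1  1  1
 7  0  1  1  2  2  2  2  2  2  2  2  2  2  2
 3  0  1  1  2  2  2  2  2  2  2  2  2  3  3
 7  0  1  1  2  2  2  2  2  3  3  3  3  3  4
 5  0  1  1  2  2  3  3  3  3  3  4  4  4  4
 6  0  1  1  2  2  3  4  4  4  4  4  4  4  4
 4  0  1  2  2  3  3  4  5  5  5  5  5  5  5
 6  0  1  2  2  3  3  4  5  5  6  6  6  6  6
 4  0  1  2  2  3  3  4  5  5  6  6  7  7  7
 3  0  1  2  2  3  3  4  5  5  6  6  7  8  8
 4  0  1  2  2  3  3  4  5  5  6  6  7  8  8
dp[11][13] = 8. One LCS (by backtracking along matches): 3, 7, 5, 6, 4, 6, 4, 3.

8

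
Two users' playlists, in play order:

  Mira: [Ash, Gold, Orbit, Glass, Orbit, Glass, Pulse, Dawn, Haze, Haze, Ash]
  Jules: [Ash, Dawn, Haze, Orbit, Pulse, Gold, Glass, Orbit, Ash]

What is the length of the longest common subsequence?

5

Match Ash [1,1], Gold [2,6], Glass [4,7], Orbit [5,8], Ash [11,9] — 5 songs in the same relative order in both. Since dp[11][9] = 5, nothing longer is possible.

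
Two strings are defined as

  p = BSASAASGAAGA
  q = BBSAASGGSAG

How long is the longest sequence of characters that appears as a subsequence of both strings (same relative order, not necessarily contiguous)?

8

Match B [1,2], S [4,3], A [5,4], A [6,5], S [7,6], G [8,8], A [10,10], G [11,11] — 8 characters in the same relative order in both, and the DP table's final entry dp[12][11] is also 8, so no common subsequence is longer.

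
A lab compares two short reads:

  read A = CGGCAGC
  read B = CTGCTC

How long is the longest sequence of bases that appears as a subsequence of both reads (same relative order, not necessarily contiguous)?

Match C [1,1], then G [3,3], then C [4,4], then C [7,6] — 4 bases in the same relative order in both. The LCS DP gives dp[7][6] = 4, so this is optimal.

4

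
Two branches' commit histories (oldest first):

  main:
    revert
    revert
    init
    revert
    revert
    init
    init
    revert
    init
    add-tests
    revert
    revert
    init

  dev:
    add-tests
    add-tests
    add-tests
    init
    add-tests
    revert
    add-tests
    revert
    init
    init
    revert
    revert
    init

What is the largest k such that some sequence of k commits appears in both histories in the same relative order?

Pick init (main #3, dev #4), then revert (main #4, dev #6), then revert (main #5, dev #8), then init (main #7, dev #9), then init (main #9, dev #10), then revert (main #11, dev #11), then revert (main #12, dev #12), then init (main #13, dev #13); all 8 commits appear in both, in order. The LCS DP gives dp[13][13] = 8, so this is optimal.

8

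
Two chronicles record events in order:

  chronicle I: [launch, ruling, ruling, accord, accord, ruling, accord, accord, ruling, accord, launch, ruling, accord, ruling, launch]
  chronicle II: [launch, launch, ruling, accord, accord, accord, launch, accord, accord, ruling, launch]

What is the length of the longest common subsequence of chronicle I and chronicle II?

Taking launch at chronicle I[1]=chronicle II[2], then ruling at chronicle I[3]=chronicle II[3], then accord at chronicle I[4]=chronicle II[4], then accord at chronicle I[5]=chronicle II[5], then accord at chronicle I[7]=chronicle II[6], then accord at chronicle I[10]=chronicle II[8], then accord at chronicle I[13]=chronicle II[9], then ruling at chronicle I[14]=chronicle II[10], then launch at chronicle I[15]=chronicle II[11] gives a common subsequence of length 9. The LCS DP gives dp[15][11] = 9, so this is optimal.

9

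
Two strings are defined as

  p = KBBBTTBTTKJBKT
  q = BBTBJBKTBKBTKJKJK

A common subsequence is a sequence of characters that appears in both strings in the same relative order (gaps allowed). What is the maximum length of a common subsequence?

9

Match B (p #2, q #2), B (p #3, q #4), B (p #4, q #6), T (p #5, q #8), B (p #7, q #11), T (p #8, q #12), K (p #10, q #15), J (p #11, q #16), K (p #13, q #17) — 9 characters in the same relative order in both. Since dp[14][17] = 9, nothing longer is possible.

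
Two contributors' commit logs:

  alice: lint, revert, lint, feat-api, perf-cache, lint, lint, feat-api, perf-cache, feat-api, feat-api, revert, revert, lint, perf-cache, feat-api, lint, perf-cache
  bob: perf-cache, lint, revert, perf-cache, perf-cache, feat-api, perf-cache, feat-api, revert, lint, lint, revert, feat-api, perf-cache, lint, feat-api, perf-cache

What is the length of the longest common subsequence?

Pick lint at alice[1]=bob[2]; then revert at alice[2]=bob[3]; then feat-api at alice[4]=bob[6]; then perf-cache at alice[5]=bob[7]; then lint at alice[6]=bob[10]; then lint at alice[7]=bob[11]; then feat-api at alice[8]=bob[13]; then perf-cache at alice[9]=bob[14]; then lint at alice[14]=bob[15]; then feat-api at alice[16]=bob[16]; then perf-cache at alice[18]=bob[17]; all 11 commits appear in both, in order. Since dp[18][17] = 11, nothing longer is possible.

11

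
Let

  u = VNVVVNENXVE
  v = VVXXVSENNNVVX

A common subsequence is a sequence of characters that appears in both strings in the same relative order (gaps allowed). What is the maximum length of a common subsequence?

Match V at u[1]=v[1], then V at u[3]=v[2], then V at u[4]=v[5], then N at u[6]=v[9], then N at u[8]=v[10], then X at u[9]=v[13] — 6 characters in the same relative order in both. dp[11][13] = 6 confirms this is the maximum.

6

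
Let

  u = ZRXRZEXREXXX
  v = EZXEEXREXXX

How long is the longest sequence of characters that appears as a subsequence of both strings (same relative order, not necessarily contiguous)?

Let dp[i][j] be the LCS length of the first i characters of u and the first j characters of v. dp[i][j] = dp[i-1][j-1]+1 when the i-th and j-th characters match, else max(dp[i-1][j], dp[i][j-1]).
    ·  E  Z  X  E  E  X  R  E  X  X  X
 ·  0  0  0  0  0  0  0  0  0  0  0  0
 Z  0  0  1  1  1  1  1  1  1  1  1  1
 R  0  0  1  1  1  1  1  2  2  2  2  2
 X  0  0  1  2  2  2  2  2  2  3  3  3
 R  0  0  1  2  2  2  2  3  3  3  3  3
 Z  0  0  1  2  2  2  2  3  3  3  3  3
 E  0  1  1  2  3  3  3  3  4  4  4  4
 X  0  1  1  2  3  3  4  4  4  5  5  5
 R  0  1  1  2  3  3  4  5  5  5  5  5
 E  0  1  1  2  3  4  4  5  6  6  6  6
 X  0  1  1  2  3  4  5  5  6  7  7  7
 X  0  1  1  2  3  4  5  5  6  7  8  8
 X  0  1  1  2  3  4  5  5  6  7  8  9
dp[12][11] = 9. One LCS (by backtracking along matches): ZXEXREXXX.

9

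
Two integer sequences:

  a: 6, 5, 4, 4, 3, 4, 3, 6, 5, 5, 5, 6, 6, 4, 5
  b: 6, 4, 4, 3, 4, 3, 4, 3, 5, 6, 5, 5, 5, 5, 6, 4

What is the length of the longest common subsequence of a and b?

Taking 6 (a #1, b #1) → 4 (a #3, b #3) → 4 (a #4, b #5) → 3 (a #5, b #6) → 4 (a #6, b #7) → 3 (a #7, b #8) → 6 (a #8, b #10) → 5 (a #9, b #12) → 5 (a #10, b #13) → 5 (a #11, b #14) → 6 (a #13, b #15) → 4 (a #14, b #16) gives a common subsequence of length 12, and the DP table's final entry dp[15][16] is also 12, so no common subsequence is longer.

12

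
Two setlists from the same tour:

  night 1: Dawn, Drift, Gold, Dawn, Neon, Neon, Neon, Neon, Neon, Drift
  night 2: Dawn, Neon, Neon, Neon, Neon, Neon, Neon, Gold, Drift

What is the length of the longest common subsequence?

Match Dawn [1,1], then Neon [5,3], then Neon [6,4], then Neon [7,5], then Neon [8,6], then Neon [9,7], then Drift [10,9] — 7 songs in the same relative order in both, and the DP table's final entry dp[10][9] is also 7, so no common subsequence is longer.

7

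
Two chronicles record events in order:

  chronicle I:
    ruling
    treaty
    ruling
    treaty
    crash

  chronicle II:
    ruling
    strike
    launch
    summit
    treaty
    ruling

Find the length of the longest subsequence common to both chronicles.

3

One common subsequence of length 3: ruling [1,1], treaty [2,5], ruling [3,6]. The LCS DP gives dp[5][6] = 3, so this is optimal.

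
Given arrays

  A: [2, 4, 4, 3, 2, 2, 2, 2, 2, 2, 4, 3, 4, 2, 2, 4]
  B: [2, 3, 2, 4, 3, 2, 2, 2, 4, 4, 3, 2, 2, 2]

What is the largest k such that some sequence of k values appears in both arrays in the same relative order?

10

One common subsequence of length 10: 2 (A #1, B #3), then 4 (A #3, B #4), then 3 (A #4, B #5), then 2 (A #5, B #6), then 2 (A #6, B #7), then 2 (A #7, B #8), then 4 (A #11, B #10), then 3 (A #12, B #11), then 2 (A #14, B #13), then 2 (A #15, B #14), and the DP table's final entry dp[16][14] is also 10, so no common subsequence is longer.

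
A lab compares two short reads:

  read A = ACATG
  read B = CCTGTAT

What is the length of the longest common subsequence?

Let dp[i][j] be the LCS length of the first i bases of read A and the first j bases of read B. dp[i][j] = dp[i-1][j-1]+1 when the i-th and j-th bases match, else max(dp[i-1][j], dp[i][j-1]).
    ·  C  C  T  G  T  A  T
 ·  0  0  0  0  0  0  0  0
 A  0  0  0  0  0  0  1  1
 C  0  1  1  1  1  1  1  1
 A  0  1  1  1  1  1  2  2
 T  0  1  1  2  2  2  2  3
 G  0  1  1  2  3  3  3  3
dp[5][7] = 3. One LCS (by backtracking along matches): CAT.

3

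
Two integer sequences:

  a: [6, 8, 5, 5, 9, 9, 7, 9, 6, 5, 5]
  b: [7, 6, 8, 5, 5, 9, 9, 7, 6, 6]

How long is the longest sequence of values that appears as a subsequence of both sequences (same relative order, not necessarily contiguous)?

8

Let dp[i][j] be the LCS length of the first i values of a and the first j values of b. dp[i][j] = dp[i-1][j-1]+1 when the i-th and j-th values match, else max(dp[i-1][j], dp[i][j-1]).
    ·  7  6  8  5  5  9  9  7  6  6
 ·  0  0  0  0  0  0  0  0  0  0  0
 6  0  0  1  1  1  1  1  1  1  1  1
 8  0  0  1  2  2  2  2  2  2  2  2
 5  0  0  1  2  3  3  3  3  3  3  3
 5  0  0  1  2  3  4  4  4  4  4  4
 9  0  0  1  2  3  4  5  5  5  5  5
 9  0  0  1  2  3  4  5  6  6  6  6
 7  0  1  1  2  3  4  5  6  7  7  7
 9  0  1  1  2  3  4  5  6  7  7  7
 6  0  1  2  2  3  4  5  6  7  8  8
 5  0  1  2  2  3  4  5  6  7  8  8
 5  0  1  2  2  3  4  5  6  7  8  8
dp[11][10] = 8. One LCS (by backtracking along matches): 6, 8, 5, 5, 9, 9, 7, 6.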